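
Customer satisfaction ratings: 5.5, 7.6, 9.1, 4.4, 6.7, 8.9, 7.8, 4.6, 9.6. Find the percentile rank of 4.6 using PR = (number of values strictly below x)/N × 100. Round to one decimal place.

11.1

N = 9.
Strictly below 4.6: 1. Equal to 4.6: 1.
PR = 1/9 × 100 = 11.1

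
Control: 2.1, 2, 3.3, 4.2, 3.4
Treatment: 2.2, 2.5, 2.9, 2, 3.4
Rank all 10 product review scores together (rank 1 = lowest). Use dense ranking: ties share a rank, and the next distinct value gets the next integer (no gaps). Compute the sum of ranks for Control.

Sorted (ascending): 2, 2, 2.1, 2.2, 2.5, 2.9, 3.3, 3.4, 3.4, 4.2
The 2 values of 2 share dense rank 1.
The 2 values of 3.4 share dense rank 7.
Remaining distinct values take the next consecutive integers.
Control values → pooled ranks: 2.1→2, 2→1, 3.3→6, 4.2→8, 3.4→7
Rank sum = 2 + 1 + 6 + 8 + 7 = 24

24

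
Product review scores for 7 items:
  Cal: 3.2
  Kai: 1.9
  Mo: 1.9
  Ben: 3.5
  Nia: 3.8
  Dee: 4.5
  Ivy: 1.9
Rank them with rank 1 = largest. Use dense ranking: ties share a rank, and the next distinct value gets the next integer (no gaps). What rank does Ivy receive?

5

Sorted (descending): 4.5, 3.8, 3.5, 3.2, 1.9, 1.9, 1.9
The 3 values of 1.9 share dense rank 5.
Remaining distinct values take the next consecutive integers.
Ivy has value 1.9 → rank 5.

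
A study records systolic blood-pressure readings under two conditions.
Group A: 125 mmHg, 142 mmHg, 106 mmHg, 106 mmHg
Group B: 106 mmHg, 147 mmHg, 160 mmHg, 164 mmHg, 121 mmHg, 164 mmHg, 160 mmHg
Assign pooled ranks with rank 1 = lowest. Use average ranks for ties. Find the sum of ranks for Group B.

Sorted (ascending): 106, 106, 106, 121, 125, 142, 147, 160, 160, 164, 164
The 3 values of 106 occupy positions 1–3 → average rank 2.
The 2 values of 160 occupy positions 8–9 → average rank (8+9)/2 = 8.5.
The 2 values of 164 occupy positions 10–11 → average rank (10+11)/2 = 10.5.
Group B values → pooled ranks: 106→2, 147→7, 160→8.5, 164→10.5, 121→4, 164→10.5, 160→8.5
Rank sum = 2 + 7 + 8.5 + 10.5 + 4 + 10.5 + 8.5 = 51

51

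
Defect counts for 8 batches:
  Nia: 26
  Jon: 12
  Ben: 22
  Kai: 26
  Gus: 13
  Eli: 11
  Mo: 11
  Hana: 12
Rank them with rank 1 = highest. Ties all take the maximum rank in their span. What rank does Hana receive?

6

Sorted (descending): 26, 26, 22, 13, 12, 12, 11, 11
The 2 values of 26 occupy positions 1–2 → each gets rank 2.
The 2 values of 12 occupy positions 5–6 → each gets rank 6.
The 2 values of 11 occupy positions 7–8 → each gets rank 8.
Hana has value 12 → rank 6.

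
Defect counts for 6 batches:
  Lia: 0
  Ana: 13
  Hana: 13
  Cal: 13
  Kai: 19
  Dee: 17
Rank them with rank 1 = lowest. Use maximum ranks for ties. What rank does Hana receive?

4

Sorted (ascending): 0, 13, 13, 13, 17, 19
The 3 values of 13 occupy positions 2–4 → each gets rank 4.
Hana has value 13 → rank 4.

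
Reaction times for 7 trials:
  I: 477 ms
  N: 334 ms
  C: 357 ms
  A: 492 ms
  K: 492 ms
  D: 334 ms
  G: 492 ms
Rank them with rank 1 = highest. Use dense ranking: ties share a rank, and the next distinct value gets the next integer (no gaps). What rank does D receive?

4

Sorted (descending): 492, 492, 492, 477, 357, 334, 334
The 3 values of 492 share dense rank 1.
The 2 values of 334 share dense rank 4.
Remaining distinct values take the next consecutive integers.
D has value 334 ms → rank 4.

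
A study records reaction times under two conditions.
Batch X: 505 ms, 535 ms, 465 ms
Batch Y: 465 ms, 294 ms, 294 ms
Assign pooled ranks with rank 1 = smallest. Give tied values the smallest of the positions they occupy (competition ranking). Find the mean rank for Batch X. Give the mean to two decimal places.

Sorted (ascending): 294, 294, 465, 465, 505, 535
The 2 values of 294 occupy positions 1–2 → each gets rank 1.
The 2 values of 465 occupy positions 3–4 → each gets rank 3.
Batch X values → pooled ranks: 505→5, 535→6, 465→3
Mean rank = (5 + 6 + 3) / 3 = 4.67

4.67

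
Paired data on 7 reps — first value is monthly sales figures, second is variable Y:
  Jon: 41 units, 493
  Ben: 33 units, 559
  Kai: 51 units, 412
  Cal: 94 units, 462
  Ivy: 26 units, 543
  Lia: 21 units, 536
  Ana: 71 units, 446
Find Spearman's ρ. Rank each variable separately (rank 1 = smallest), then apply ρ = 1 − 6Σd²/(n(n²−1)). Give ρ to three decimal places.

Ranks of variable 1: 4, 3, 5, 7, 2, 1, 6
Ranks of variable 2: 4, 7, 1, 3, 6, 5, 2
d = r₁ − r₂: 0, -4, 4, 4, -4, -4, 4
d²: 0, 16, 16, 16, 16, 16, 16; Σd² = 96
ρ = 1 − 6·96/(7·48) = 1 − 576/336 = -0.714

-0.714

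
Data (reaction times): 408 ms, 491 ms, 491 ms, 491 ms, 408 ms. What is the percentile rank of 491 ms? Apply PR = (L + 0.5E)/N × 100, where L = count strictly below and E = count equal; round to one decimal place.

70.0

N = 5.
Strictly below 491: 2. Equal to 491: 3.
PR = (2 + 0.5·3)/5 × 100 = 70.0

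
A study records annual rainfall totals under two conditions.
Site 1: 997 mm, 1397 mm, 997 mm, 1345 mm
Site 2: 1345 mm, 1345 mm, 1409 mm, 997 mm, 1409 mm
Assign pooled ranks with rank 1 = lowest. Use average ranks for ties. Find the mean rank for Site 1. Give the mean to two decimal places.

Sorted (ascending): 997, 997, 997, 1345, 1345, 1345, 1397, 1409, 1409
The 3 values of 997 occupy positions 1–3 → average rank 2.
The 3 values of 1345 occupy positions 4–6 → average rank 5.
The 2 values of 1409 occupy positions 8–9 → average rank (8+9)/2 = 8.5.
Site 1 values → pooled ranks: 997→2, 1397→7, 997→2, 1345→5
Mean rank = (2 + 7 + 2 + 5) / 4 = 4.00

4.00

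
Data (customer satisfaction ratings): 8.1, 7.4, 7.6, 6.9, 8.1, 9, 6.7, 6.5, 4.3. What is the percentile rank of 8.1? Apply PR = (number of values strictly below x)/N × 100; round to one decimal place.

N = 9.
Strictly below 8.1: 6. Equal to 8.1: 2.
PR = 6/9 × 100 = 66.7

66.7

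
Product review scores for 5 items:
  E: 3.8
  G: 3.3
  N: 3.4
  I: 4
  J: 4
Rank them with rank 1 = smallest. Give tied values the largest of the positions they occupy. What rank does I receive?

Sorted (ascending): 3.3, 3.4, 3.8, 4, 4
The 2 values of 4 occupy positions 4–5 → each gets rank 5.
I has value 4 → rank 5.

5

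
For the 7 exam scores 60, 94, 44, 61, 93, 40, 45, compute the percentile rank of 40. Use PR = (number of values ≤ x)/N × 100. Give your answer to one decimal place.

14.3

N = 7.
Strictly below 40: 0. Equal to 40: 1.
PR = 1/7 × 100 = 14.3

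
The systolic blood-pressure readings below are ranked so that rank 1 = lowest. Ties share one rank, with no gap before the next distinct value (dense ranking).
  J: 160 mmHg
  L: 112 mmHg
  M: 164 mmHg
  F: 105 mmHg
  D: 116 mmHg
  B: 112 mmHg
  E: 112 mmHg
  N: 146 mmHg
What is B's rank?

2

Sorted (ascending): 105, 112, 112, 112, 116, 146, 160, 164
The 3 values of 112 share dense rank 2.
Remaining distinct values take the next consecutive integers.
B has value 112 mmHg → rank 2.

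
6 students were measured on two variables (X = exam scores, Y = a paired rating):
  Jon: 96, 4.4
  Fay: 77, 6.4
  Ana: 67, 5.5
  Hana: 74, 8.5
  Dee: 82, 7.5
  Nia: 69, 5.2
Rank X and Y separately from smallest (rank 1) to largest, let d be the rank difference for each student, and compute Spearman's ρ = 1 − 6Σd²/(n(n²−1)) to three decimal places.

-0.086

Ranks of variable 1: 6, 4, 1, 3, 5, 2
Ranks of variable 2: 1, 4, 3, 6, 5, 2
d = r₁ − r₂: 5, 0, -2, -3, 0, 0
d²: 25, 0, 4, 9, 0, 0; Σd² = 38
ρ = 1 − 6·38/(6·35) = 1 − 228/210 = -0.086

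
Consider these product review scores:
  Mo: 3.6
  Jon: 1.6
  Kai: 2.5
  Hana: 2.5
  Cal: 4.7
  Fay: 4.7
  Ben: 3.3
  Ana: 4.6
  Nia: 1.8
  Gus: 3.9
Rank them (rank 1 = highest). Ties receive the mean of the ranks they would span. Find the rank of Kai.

7.5

Sorted (descending): 4.7, 4.7, 4.6, 3.9, 3.6, 3.3, 2.5, 2.5, 1.8, 1.6
The 2 values of 4.7 occupy positions 1–2 → average rank (1+2)/2 = 1.5.
The 2 values of 2.5 occupy positions 7–8 → average rank (7+8)/2 = 7.5.
Kai has value 2.5 → rank 7.5.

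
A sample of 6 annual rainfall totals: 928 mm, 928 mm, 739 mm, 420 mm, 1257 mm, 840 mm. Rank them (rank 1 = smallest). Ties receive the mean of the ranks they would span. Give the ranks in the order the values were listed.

Sorted (ascending): 420, 739, 840, 928, 928, 1257
The 2 values of 928 occupy positions 4–5 → average rank (4+5)/2 = 4.5.

4.5, 4.5, 2, 1, 6, 3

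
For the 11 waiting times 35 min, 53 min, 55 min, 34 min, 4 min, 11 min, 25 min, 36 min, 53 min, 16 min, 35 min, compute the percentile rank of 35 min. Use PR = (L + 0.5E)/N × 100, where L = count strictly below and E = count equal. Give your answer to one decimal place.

54.5

N = 11.
Strictly below 35: 5. Equal to 35: 2.
PR = (5 + 0.5·2)/11 × 100 = 54.5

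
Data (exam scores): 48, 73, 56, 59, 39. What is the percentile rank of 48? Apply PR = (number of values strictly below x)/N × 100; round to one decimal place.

N = 5.
Strictly below 48: 1. Equal to 48: 1.
PR = 1/5 × 100 = 20.0

20.0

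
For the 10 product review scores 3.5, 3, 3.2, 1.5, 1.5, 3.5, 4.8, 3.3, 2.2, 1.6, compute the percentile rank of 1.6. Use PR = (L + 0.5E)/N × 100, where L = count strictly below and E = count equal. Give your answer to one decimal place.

N = 10.
Strictly below 1.6: 2. Equal to 1.6: 1.
PR = (2 + 0.5·1)/10 × 100 = 25.0

25.0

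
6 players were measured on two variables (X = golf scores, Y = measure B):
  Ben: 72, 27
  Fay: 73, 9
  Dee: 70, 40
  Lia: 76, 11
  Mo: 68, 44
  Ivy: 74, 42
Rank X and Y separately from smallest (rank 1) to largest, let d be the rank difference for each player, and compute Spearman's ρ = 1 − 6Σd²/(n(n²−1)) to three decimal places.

Ranks of variable 1: 3, 4, 2, 6, 1, 5
Ranks of variable 2: 3, 1, 4, 2, 6, 5
d = r₁ − r₂: 0, 3, -2, 4, -5, 0
d²: 0, 9, 4, 16, 25, 0; Σd² = 54
ρ = 1 − 6·54/(6·35) = 1 − 324/210 = -0.543

-0.543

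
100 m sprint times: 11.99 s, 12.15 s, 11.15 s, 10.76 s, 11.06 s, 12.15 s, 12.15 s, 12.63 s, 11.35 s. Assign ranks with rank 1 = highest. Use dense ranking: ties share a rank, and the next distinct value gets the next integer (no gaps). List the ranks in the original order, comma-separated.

Sorted (descending): 12.63, 12.15, 12.15, 12.15, 11.99, 11.35, 11.15, 11.06, 10.76
The 3 values of 12.15 share dense rank 2.
Remaining distinct values take the next consecutive integers.

3, 2, 5, 7, 6, 2, 2, 1, 4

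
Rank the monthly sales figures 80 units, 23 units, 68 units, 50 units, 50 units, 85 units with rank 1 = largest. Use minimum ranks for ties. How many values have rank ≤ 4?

5

Sorted (descending): 85, 80, 68, 50, 50, 23
The 2 values of 50 occupy positions 4–5 → each gets rank 4.
Ranks ≤ 4: {1, 2, 3, 4, 4} → 5 values.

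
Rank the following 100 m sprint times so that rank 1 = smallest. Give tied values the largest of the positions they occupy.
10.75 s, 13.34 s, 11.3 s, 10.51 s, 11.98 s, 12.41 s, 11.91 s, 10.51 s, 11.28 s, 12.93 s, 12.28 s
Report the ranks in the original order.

3, 11, 5, 2, 7, 9, 6, 2, 4, 10, 8

Sorted (ascending): 10.51, 10.51, 10.75, 11.28, 11.3, 11.91, 11.98, 12.28, 12.41, 12.93, 13.34
The 2 values of 10.51 occupy positions 1–2 → each gets rank 2.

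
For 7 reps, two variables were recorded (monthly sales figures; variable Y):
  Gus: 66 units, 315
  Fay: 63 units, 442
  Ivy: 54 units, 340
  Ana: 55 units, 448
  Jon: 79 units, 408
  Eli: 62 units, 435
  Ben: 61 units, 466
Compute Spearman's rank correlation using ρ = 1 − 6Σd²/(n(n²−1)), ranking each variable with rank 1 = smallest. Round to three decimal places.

-0.321

Ranks of variable 1: 6, 5, 1, 2, 7, 4, 3
Ranks of variable 2: 1, 5, 2, 6, 3, 4, 7
d = r₁ − r₂: 5, 0, -1, -4, 4, 0, -4
d²: 25, 0, 1, 16, 16, 0, 16; Σd² = 74
ρ = 1 − 6·74/(7·48) = 1 − 444/336 = -0.321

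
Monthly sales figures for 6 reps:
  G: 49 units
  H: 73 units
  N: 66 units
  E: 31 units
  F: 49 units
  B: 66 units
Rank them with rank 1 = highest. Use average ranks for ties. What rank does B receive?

2.5

Sorted (descending): 73, 66, 66, 49, 49, 31
The 2 values of 66 occupy positions 2–3 → average rank (2+3)/2 = 2.5.
The 2 values of 49 occupy positions 4–5 → average rank (4+5)/2 = 4.5.
B has value 66 units → rank 2.5.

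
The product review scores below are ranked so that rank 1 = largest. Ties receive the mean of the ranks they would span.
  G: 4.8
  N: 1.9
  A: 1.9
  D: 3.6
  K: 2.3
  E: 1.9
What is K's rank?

Sorted (descending): 4.8, 3.6, 2.3, 1.9, 1.9, 1.9
The 3 values of 1.9 occupy positions 4–6 → average rank 5.
K has value 2.3 → rank 3.

3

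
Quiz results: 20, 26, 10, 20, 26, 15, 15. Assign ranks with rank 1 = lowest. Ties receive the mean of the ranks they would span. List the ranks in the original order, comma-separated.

4.5, 6.5, 1, 4.5, 6.5, 2.5, 2.5

Sorted (ascending): 10, 15, 15, 20, 20, 26, 26
The 2 values of 15 occupy positions 2–3 → average rank (2+3)/2 = 2.5.
The 2 values of 20 occupy positions 4–5 → average rank (4+5)/2 = 4.5.
The 2 values of 26 occupy positions 6–7 → average rank (6+7)/2 = 6.5.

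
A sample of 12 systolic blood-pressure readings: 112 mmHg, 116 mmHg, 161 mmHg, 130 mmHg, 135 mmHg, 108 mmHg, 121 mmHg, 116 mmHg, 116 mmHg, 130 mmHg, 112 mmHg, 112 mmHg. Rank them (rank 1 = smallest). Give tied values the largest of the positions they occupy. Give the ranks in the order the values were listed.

4, 7, 12, 10, 11, 1, 8, 7, 7, 10, 4, 4

Sorted (ascending): 108, 112, 112, 112, 116, 116, 116, 121, 130, 130, 135, 161
The 3 values of 112 occupy positions 2–4 → each gets rank 4.
The 3 values of 116 occupy positions 5–7 → each gets rank 7.
The 2 values of 130 occupy positions 9–10 → each gets rank 10.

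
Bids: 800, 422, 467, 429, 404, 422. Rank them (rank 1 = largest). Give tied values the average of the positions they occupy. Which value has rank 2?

467

Sorted (descending): 800, 467, 429, 422, 422, 404
The 2 values of 422 occupy positions 4–5 → average rank (4+5)/2 = 4.5.
Rank 2 → value 467.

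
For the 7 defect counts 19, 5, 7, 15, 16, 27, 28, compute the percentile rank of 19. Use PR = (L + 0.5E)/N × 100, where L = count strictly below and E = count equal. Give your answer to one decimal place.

N = 7.
Strictly below 19: 4. Equal to 19: 1.
PR = (4 + 0.5·1)/7 × 100 = 64.3

64.3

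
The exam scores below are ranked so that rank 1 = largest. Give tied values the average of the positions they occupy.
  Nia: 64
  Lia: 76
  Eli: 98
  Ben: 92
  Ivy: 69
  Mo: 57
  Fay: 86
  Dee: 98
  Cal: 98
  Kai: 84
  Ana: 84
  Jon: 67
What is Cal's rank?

Sorted (descending): 98, 98, 98, 92, 86, 84, 84, 76, 69, 67, 64, 57
The 3 values of 98 occupy positions 1–3 → average rank 2.
The 2 values of 84 occupy positions 6–7 → average rank (6+7)/2 = 6.5.
Cal has value 98 → rank 2.

2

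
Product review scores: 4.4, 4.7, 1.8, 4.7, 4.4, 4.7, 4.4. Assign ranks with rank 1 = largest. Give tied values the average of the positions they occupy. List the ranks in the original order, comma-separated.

5, 2, 7, 2, 5, 2, 5

Sorted (descending): 4.7, 4.7, 4.7, 4.4, 4.4, 4.4, 1.8
The 3 values of 4.7 occupy positions 1–3 → average rank 2.
The 3 values of 4.4 occupy positions 4–6 → average rank 5.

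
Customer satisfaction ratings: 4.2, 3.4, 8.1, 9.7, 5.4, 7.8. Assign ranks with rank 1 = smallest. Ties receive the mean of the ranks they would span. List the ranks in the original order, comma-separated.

2, 1, 5, 6, 3, 4

Sorted (ascending): 3.4, 4.2, 5.4, 7.8, 8.1, 9.7
No ties — each value takes its position as its rank.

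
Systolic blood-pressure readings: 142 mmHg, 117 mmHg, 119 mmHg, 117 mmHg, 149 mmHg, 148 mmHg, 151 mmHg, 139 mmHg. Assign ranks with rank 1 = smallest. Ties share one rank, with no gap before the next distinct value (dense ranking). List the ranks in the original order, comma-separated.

Sorted (ascending): 117, 117, 119, 139, 142, 148, 149, 151
The 2 values of 117 share dense rank 1.
Remaining distinct values take the next consecutive integers.

4, 1, 2, 1, 6, 5, 7, 3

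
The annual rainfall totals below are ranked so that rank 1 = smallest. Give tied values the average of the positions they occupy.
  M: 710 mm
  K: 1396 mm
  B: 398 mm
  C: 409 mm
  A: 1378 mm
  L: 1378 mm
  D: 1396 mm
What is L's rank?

4.5

Sorted (ascending): 398, 409, 710, 1378, 1378, 1396, 1396
The 2 values of 1378 occupy positions 4–5 → average rank (4+5)/2 = 4.5.
The 2 values of 1396 occupy positions 6–7 → average rank (6+7)/2 = 6.5.
L has value 1378 mm → rank 4.5.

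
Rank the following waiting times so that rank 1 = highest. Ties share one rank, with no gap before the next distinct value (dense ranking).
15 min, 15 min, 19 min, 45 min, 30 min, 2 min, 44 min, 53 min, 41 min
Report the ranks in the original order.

Sorted (descending): 53, 45, 44, 41, 30, 19, 15, 15, 2
The 2 values of 15 share dense rank 7.
Remaining distinct values take the next consecutive integers.

7, 7, 6, 2, 5, 8, 3, 1, 4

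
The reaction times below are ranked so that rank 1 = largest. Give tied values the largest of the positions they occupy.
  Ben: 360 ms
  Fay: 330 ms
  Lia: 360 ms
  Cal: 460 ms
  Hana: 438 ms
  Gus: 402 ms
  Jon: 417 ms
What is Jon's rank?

Sorted (descending): 460, 438, 417, 402, 360, 360, 330
The 2 values of 360 occupy positions 5–6 → each gets rank 6.
Jon has value 417 ms → rank 3.

3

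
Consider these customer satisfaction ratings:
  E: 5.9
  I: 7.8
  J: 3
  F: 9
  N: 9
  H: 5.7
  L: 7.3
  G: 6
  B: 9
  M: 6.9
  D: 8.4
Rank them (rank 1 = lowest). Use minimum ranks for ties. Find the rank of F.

9

Sorted (ascending): 3, 5.7, 5.9, 6, 6.9, 7.3, 7.8, 8.4, 9, 9, 9
The 3 values of 9 occupy positions 9–11 → each gets rank 9.
F has value 9 → rank 9.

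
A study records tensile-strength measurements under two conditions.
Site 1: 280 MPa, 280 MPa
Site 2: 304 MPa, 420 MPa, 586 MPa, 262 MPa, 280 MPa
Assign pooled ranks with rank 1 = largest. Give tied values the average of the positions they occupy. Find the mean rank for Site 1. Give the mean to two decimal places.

Sorted (descending): 586, 420, 304, 280, 280, 280, 262
The 3 values of 280 occupy positions 4–6 → average rank 5.
Site 1 values → pooled ranks: 280→5, 280→5
Mean rank = (5 + 5) / 2 = 5.00

5.00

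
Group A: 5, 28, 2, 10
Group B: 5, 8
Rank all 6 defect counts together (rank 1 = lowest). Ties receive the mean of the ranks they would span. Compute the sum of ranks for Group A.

14.5

Sorted (ascending): 2, 5, 5, 8, 10, 28
The 2 values of 5 occupy positions 2–3 → average rank (2+3)/2 = 2.5.
Group A values → pooled ranks: 5→2.5, 28→6, 2→1, 10→5
Rank sum = 2.5 + 6 + 1 + 5 = 14.5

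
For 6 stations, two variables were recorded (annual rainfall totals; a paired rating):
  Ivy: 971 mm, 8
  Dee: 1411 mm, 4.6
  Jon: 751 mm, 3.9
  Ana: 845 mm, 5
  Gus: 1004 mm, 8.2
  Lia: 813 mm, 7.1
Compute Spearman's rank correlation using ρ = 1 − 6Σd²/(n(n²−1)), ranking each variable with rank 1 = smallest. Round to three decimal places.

0.371

Ranks of variable 1: 4, 6, 1, 3, 5, 2
Ranks of variable 2: 5, 2, 1, 3, 6, 4
d = r₁ − r₂: -1, 4, 0, 0, -1, -2
d²: 1, 16, 0, 0, 1, 4; Σd² = 22
ρ = 1 − 6·22/(6·35) = 1 − 132/210 = 0.371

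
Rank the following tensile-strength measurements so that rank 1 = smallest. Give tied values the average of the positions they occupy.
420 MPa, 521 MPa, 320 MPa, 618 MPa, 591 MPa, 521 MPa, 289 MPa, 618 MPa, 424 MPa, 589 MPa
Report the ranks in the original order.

Sorted (ascending): 289, 320, 420, 424, 521, 521, 589, 591, 618, 618
The 2 values of 521 occupy positions 5–6 → average rank (5+6)/2 = 5.5.
The 2 values of 618 occupy positions 9–10 → average rank (9+10)/2 = 9.5.

3, 5.5, 2, 9.5, 8, 5.5, 1, 9.5, 4, 7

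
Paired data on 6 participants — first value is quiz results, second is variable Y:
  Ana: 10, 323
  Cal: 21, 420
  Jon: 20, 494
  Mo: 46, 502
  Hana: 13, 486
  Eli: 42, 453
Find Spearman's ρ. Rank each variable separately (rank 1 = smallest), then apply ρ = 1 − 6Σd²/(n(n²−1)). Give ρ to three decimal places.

Ranks of variable 1: 1, 4, 3, 6, 2, 5
Ranks of variable 2: 1, 2, 5, 6, 4, 3
d = r₁ − r₂: 0, 2, -2, 0, -2, 2
d²: 0, 4, 4, 0, 4, 4; Σd² = 16
ρ = 1 − 6·16/(6·35) = 1 − 96/210 = 0.543

0.543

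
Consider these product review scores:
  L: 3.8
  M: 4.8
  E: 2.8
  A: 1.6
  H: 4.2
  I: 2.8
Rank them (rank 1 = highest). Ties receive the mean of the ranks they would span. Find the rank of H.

2

Sorted (descending): 4.8, 4.2, 3.8, 2.8, 2.8, 1.6
The 2 values of 2.8 occupy positions 4–5 → average rank (4+5)/2 = 4.5.
H has value 4.2 → rank 2.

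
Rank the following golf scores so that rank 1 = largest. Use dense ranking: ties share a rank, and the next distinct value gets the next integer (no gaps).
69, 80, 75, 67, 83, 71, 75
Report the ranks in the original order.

Sorted (descending): 83, 80, 75, 75, 71, 69, 67
The 2 values of 75 share dense rank 3.
Remaining distinct values take the next consecutive integers.

5, 2, 3, 6, 1, 4, 3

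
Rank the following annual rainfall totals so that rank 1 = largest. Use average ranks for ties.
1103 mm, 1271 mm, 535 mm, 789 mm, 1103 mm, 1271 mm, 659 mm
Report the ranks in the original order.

3.5, 1.5, 7, 5, 3.5, 1.5, 6

Sorted (descending): 1271, 1271, 1103, 1103, 789, 659, 535
The 2 values of 1271 occupy positions 1–2 → average rank (1+2)/2 = 1.5.
The 2 values of 1103 occupy positions 3–4 → average rank (3+4)/2 = 3.5.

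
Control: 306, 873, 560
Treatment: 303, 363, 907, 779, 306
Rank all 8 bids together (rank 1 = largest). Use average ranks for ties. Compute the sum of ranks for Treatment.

23.5

Sorted (descending): 907, 873, 779, 560, 363, 306, 306, 303
The 2 values of 306 occupy positions 6–7 → average rank (6+7)/2 = 6.5.
Treatment values → pooled ranks: 303→8, 363→5, 907→1, 779→3, 306→6.5
Rank sum = 8 + 5 + 1 + 3 + 6.5 = 23.5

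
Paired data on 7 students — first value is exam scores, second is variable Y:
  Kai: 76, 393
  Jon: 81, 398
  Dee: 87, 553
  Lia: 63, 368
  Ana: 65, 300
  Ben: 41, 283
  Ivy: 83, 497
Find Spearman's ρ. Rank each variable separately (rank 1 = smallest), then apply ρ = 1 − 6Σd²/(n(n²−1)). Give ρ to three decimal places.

Ranks of variable 1: 4, 5, 7, 2, 3, 1, 6
Ranks of variable 2: 4, 5, 7, 3, 2, 1, 6
d = r₁ − r₂: 0, 0, 0, -1, 1, 0, 0
d²: 0, 0, 0, 1, 1, 0, 0; Σd² = 2
ρ = 1 − 6·2/(7·48) = 1 − 12/336 = 0.964

0.964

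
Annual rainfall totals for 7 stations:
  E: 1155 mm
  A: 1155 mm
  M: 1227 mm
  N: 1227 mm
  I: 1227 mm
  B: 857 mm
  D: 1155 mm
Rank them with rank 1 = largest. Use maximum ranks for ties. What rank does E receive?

6

Sorted (descending): 1227, 1227, 1227, 1155, 1155, 1155, 857
The 3 values of 1227 occupy positions 1–3 → each gets rank 3.
The 3 values of 1155 occupy positions 4–6 → each gets rank 6.
E has value 1155 mm → rank 6.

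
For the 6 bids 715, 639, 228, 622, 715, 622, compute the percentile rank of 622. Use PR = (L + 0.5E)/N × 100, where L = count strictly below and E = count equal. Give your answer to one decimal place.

33.3

N = 6.
Strictly below 622: 1. Equal to 622: 2.
PR = (1 + 0.5·2)/6 × 100 = 33.3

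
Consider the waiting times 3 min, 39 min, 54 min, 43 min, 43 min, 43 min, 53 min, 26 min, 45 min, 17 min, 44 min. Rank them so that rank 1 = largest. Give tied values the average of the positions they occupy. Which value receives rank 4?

44

Sorted (descending): 54, 53, 45, 44, 43, 43, 43, 39, 26, 17, 3
The 3 values of 43 occupy positions 5–7 → average rank 6.
Rank 4 → value 44.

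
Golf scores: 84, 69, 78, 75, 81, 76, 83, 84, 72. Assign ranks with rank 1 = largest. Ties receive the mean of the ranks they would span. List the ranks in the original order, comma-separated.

1.5, 9, 5, 7, 4, 6, 3, 1.5, 8

Sorted (descending): 84, 84, 83, 81, 78, 76, 75, 72, 69
The 2 values of 84 occupy positions 1–2 → average rank (1+2)/2 = 1.5.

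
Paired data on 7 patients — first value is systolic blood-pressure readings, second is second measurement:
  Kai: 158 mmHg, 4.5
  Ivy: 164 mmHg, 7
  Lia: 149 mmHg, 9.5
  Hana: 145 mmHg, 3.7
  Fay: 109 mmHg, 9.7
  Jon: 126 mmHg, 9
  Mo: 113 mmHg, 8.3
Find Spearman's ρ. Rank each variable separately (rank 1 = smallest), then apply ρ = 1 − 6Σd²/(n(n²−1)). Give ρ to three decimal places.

Ranks of variable 1: 6, 7, 5, 4, 1, 3, 2
Ranks of variable 2: 2, 3, 6, 1, 7, 5, 4
d = r₁ − r₂: 4, 4, -1, 3, -6, -2, -2
d²: 16, 16, 1, 9, 36, 4, 4; Σd² = 86
ρ = 1 − 6·86/(7·48) = 1 − 516/336 = -0.536

-0.536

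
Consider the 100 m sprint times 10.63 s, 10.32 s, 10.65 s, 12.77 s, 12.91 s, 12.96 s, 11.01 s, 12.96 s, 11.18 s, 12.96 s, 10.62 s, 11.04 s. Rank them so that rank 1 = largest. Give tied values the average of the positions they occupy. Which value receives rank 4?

12.91

Sorted (descending): 12.96, 12.96, 12.96, 12.91, 12.77, 11.18, 11.04, 11.01, 10.65, 10.63, 10.62, 10.32
The 3 values of 12.96 occupy positions 1–3 → average rank 2.
Rank 4 → value 12.91.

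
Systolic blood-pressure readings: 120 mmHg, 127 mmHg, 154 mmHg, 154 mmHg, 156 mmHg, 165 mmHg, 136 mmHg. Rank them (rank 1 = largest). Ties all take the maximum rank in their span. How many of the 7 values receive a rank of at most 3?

2

Sorted (descending): 165, 156, 154, 154, 136, 127, 120
The 2 values of 154 occupy positions 3–4 → each gets rank 4.
Ranks ≤ 3: {1, 2} → 2 values.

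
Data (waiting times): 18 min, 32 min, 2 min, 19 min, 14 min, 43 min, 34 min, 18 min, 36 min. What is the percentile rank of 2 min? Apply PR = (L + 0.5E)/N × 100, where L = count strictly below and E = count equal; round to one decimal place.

N = 9.
Strictly below 2: 0. Equal to 2: 1.
PR = (0 + 0.5·1)/9 × 100 = 5.6

5.6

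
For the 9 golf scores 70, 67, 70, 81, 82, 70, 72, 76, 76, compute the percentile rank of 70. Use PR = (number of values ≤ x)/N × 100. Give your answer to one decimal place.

44.4

N = 9.
Strictly below 70: 1. Equal to 70: 3.
PR = 4/9 × 100 = 44.4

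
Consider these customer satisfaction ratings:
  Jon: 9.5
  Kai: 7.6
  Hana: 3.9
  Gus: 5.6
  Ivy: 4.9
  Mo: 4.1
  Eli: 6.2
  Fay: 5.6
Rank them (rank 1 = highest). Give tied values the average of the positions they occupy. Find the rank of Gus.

4.5

Sorted (descending): 9.5, 7.6, 6.2, 5.6, 5.6, 4.9, 4.1, 3.9
The 2 values of 5.6 occupy positions 4–5 → average rank (4+5)/2 = 4.5.
Gus has value 5.6 → rank 4.5.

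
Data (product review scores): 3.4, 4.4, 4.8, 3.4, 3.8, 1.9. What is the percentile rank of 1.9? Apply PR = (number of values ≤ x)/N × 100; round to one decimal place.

16.7

N = 6.
Strictly below 1.9: 0. Equal to 1.9: 1.
PR = 1/6 × 100 = 16.7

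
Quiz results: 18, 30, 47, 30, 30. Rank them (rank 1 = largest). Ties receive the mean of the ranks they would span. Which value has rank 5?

18

Sorted (descending): 47, 30, 30, 30, 18
The 3 values of 30 occupy positions 2–4 → average rank 3.
Rank 5 → value 18.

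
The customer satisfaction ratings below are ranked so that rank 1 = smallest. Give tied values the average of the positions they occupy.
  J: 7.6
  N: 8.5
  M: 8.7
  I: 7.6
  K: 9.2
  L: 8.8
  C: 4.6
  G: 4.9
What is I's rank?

Sorted (ascending): 4.6, 4.9, 7.6, 7.6, 8.5, 8.7, 8.8, 9.2
The 2 values of 7.6 occupy positions 3–4 → average rank (3+4)/2 = 3.5.
I has value 7.6 → rank 3.5.

3.5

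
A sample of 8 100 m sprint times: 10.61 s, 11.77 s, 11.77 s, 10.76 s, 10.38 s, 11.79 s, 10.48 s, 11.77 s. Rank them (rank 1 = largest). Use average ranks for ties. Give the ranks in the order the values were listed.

Sorted (descending): 11.79, 11.77, 11.77, 11.77, 10.76, 10.61, 10.48, 10.38
The 3 values of 11.77 occupy positions 2–4 → average rank 3.

6, 3, 3, 5, 8, 1, 7, 3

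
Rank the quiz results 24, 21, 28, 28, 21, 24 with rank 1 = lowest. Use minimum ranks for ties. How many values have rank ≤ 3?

4

Sorted (ascending): 21, 21, 24, 24, 28, 28
The 2 values of 21 occupy positions 1–2 → each gets rank 1.
The 2 values of 24 occupy positions 3–4 → each gets rank 3.
The 2 values of 28 occupy positions 5–6 → each gets rank 5.
Ranks ≤ 3: {1, 1, 3, 3} → 4 values.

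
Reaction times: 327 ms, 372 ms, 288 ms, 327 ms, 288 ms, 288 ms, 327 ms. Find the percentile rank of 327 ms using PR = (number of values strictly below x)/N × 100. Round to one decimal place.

42.9

N = 7.
Strictly below 327: 3. Equal to 327: 3.
PR = 3/7 × 100 = 42.9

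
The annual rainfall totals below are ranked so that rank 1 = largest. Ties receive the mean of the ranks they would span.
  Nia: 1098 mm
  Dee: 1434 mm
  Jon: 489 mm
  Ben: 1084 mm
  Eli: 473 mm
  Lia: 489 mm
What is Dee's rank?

Sorted (descending): 1434, 1098, 1084, 489, 489, 473
The 2 values of 489 occupy positions 4–5 → average rank (4+5)/2 = 4.5.
Dee has value 1434 mm → rank 1.

1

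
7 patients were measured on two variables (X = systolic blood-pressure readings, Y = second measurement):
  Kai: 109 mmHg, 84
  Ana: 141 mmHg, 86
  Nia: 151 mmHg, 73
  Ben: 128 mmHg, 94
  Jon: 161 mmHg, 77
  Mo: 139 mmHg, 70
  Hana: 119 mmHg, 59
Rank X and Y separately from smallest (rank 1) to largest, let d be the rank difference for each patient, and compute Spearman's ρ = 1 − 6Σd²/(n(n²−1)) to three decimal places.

Ranks of variable 1: 1, 5, 6, 3, 7, 4, 2
Ranks of variable 2: 5, 6, 3, 7, 4, 2, 1
d = r₁ − r₂: -4, -1, 3, -4, 3, 2, 1
d²: 16, 1, 9, 16, 9, 4, 1; Σd² = 56
ρ = 1 − 6·56/(7·48) = 1 − 336/336 = 0.000

0.000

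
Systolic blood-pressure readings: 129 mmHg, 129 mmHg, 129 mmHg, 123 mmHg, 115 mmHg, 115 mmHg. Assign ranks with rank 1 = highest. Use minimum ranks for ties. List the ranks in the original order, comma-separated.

1, 1, 1, 4, 5, 5

Sorted (descending): 129, 129, 129, 123, 115, 115
The 3 values of 129 occupy positions 1–3 → each gets rank 1.
The 2 values of 115 occupy positions 5–6 → each gets rank 5.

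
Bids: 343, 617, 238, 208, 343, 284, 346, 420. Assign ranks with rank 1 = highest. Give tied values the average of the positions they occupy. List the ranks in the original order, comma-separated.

Sorted (descending): 617, 420, 346, 343, 343, 284, 238, 208
The 2 values of 343 occupy positions 4–5 → average rank (4+5)/2 = 4.5.

4.5, 1, 7, 8, 4.5, 6, 3, 2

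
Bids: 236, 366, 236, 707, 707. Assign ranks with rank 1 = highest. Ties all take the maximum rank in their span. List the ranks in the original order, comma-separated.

5, 3, 5, 2, 2

Sorted (descending): 707, 707, 366, 236, 236
The 2 values of 707 occupy positions 1–2 → each gets rank 2.
The 2 values of 236 occupy positions 4–5 → each gets rank 5.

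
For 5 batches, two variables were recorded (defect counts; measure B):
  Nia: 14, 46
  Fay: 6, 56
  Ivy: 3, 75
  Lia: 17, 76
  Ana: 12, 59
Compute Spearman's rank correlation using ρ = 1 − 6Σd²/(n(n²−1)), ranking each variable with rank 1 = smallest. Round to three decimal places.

Ranks of variable 1: 4, 2, 1, 5, 3
Ranks of variable 2: 1, 2, 4, 5, 3
d = r₁ − r₂: 3, 0, -3, 0, 0
d²: 9, 0, 9, 0, 0; Σd² = 18
ρ = 1 − 6·18/(5·24) = 1 − 108/120 = 0.100

0.100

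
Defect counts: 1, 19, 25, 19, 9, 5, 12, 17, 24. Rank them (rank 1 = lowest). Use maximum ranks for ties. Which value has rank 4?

Sorted (ascending): 1, 5, 9, 12, 17, 19, 19, 24, 25
The 2 values of 19 occupy positions 6–7 → each gets rank 7.
Rank 4 → value 12.

12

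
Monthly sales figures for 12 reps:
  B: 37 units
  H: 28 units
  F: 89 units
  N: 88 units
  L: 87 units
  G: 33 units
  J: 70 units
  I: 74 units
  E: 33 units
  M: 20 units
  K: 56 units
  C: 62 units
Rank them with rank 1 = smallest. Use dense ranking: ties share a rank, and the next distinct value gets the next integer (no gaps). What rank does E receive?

Sorted (ascending): 20, 28, 33, 33, 37, 56, 62, 70, 74, 87, 88, 89
The 2 values of 33 share dense rank 3.
Remaining distinct values take the next consecutive integers.
E has value 33 units → rank 3.

3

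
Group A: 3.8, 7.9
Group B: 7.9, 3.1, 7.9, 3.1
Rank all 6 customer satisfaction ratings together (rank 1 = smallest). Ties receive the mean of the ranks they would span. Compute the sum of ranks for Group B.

13

Sorted (ascending): 3.1, 3.1, 3.8, 7.9, 7.9, 7.9
The 2 values of 3.1 occupy positions 1–2 → average rank (1+2)/2 = 1.5.
The 3 values of 7.9 occupy positions 4–6 → average rank 5.
Group B values → pooled ranks: 7.9→5, 3.1→1.5, 7.9→5, 3.1→1.5
Rank sum = 5 + 1.5 + 5 + 1.5 = 13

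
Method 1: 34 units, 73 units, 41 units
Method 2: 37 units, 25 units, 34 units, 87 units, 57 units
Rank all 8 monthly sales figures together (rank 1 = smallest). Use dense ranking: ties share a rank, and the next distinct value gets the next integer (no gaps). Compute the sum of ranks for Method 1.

Sorted (ascending): 25, 34, 34, 37, 41, 57, 73, 87
The 2 values of 34 share dense rank 2.
Remaining distinct values take the next consecutive integers.
Method 1 values → pooled ranks: 34→2, 73→6, 41→4
Rank sum = 2 + 6 + 4 = 12

12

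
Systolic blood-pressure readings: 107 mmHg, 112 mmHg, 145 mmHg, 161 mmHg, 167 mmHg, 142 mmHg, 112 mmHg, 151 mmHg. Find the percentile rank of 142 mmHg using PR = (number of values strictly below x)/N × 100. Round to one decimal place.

N = 8.
Strictly below 142: 3. Equal to 142: 1.
PR = 3/8 × 100 = 37.5

37.5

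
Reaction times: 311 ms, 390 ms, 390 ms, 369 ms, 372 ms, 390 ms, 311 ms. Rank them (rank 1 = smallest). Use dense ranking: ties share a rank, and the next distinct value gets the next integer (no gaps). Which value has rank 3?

Sorted (ascending): 311, 311, 369, 372, 390, 390, 390
The 2 values of 311 share dense rank 1.
The 3 values of 390 share dense rank 4.
Remaining distinct values take the next consecutive integers.
Rank 3 → value 372.

372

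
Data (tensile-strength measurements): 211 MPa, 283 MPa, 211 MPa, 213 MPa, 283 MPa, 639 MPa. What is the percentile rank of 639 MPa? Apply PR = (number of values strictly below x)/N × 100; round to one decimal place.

83.3

N = 6.
Strictly below 639: 5. Equal to 639: 1.
PR = 5/6 × 100 = 83.3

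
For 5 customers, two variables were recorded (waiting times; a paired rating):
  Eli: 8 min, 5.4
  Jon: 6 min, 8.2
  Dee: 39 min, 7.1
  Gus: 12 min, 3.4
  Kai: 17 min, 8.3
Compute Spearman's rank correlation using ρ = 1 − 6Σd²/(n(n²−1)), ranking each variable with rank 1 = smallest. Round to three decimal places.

0.100

Ranks of variable 1: 2, 1, 5, 3, 4
Ranks of variable 2: 2, 4, 3, 1, 5
d = r₁ − r₂: 0, -3, 2, 2, -1
d²: 0, 9, 4, 4, 1; Σd² = 18
ρ = 1 − 6·18/(5·24) = 1 − 108/120 = 0.100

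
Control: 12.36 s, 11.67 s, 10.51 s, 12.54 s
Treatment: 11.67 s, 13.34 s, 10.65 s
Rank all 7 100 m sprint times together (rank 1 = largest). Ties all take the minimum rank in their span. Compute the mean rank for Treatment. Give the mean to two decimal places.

3.67

Sorted (descending): 13.34, 12.54, 12.36, 11.67, 11.67, 10.65, 10.51
The 2 values of 11.67 occupy positions 4–5 → each gets rank 4.
Treatment values → pooled ranks: 11.67→4, 13.34→1, 10.65→6
Mean rank = (4 + 1 + 6) / 3 = 3.67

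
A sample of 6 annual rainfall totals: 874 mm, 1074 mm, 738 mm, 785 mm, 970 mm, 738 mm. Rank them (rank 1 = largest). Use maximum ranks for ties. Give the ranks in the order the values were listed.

3, 1, 6, 4, 2, 6

Sorted (descending): 1074, 970, 874, 785, 738, 738
The 2 values of 738 occupy positions 5–6 → each gets rank 6.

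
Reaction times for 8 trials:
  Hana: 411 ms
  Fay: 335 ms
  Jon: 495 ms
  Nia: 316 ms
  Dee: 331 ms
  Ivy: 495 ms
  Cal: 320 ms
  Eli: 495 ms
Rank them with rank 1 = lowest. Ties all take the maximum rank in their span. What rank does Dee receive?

Sorted (ascending): 316, 320, 331, 335, 411, 495, 495, 495
The 3 values of 495 occupy positions 6–8 → each gets rank 8.
Dee has value 331 ms → rank 3.

3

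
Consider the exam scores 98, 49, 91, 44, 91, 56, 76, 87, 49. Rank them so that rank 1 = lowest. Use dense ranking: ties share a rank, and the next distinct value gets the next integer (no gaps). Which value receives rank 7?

Sorted (ascending): 44, 49, 49, 56, 76, 87, 91, 91, 98
The 2 values of 49 share dense rank 2.
The 2 values of 91 share dense rank 6.
Remaining distinct values take the next consecutive integers.
Rank 7 → value 98.

98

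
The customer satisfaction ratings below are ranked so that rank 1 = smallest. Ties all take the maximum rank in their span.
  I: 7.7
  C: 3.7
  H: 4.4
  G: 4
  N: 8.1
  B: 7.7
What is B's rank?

Sorted (ascending): 3.7, 4, 4.4, 7.7, 7.7, 8.1
The 2 values of 7.7 occupy positions 4–5 → each gets rank 5.
B has value 7.7 → rank 5.

5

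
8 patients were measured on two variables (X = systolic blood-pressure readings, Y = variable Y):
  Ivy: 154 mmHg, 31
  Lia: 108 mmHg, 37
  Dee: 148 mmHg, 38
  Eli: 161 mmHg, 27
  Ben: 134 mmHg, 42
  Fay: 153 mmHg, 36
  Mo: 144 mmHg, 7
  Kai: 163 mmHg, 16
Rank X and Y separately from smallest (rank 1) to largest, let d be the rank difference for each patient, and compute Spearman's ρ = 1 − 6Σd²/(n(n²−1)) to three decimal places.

Ranks of variable 1: 6, 1, 4, 7, 2, 5, 3, 8
Ranks of variable 2: 4, 6, 7, 3, 8, 5, 1, 2
d = r₁ − r₂: 2, -5, -3, 4, -6, 0, 2, 6
d²: 4, 25, 9, 16, 36, 0, 4, 36; Σd² = 130
ρ = 1 − 6·130/(8·63) = 1 − 780/504 = -0.548

-0.548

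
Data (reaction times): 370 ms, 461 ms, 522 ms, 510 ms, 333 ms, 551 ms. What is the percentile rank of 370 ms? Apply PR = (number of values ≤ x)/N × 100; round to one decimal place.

N = 6.
Strictly below 370: 1. Equal to 370: 1.
PR = 2/6 × 100 = 33.3

33.3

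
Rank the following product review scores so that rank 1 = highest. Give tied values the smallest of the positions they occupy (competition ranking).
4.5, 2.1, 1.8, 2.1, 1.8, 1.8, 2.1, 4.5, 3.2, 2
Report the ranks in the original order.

1, 4, 8, 4, 8, 8, 4, 1, 3, 7

Sorted (descending): 4.5, 4.5, 3.2, 2.1, 2.1, 2.1, 2, 1.8, 1.8, 1.8
The 2 values of 4.5 occupy positions 1–2 → each gets rank 1.
The 3 values of 2.1 occupy positions 4–6 → each gets rank 4.
The 3 values of 1.8 occupy positions 8–10 → each gets rank 8.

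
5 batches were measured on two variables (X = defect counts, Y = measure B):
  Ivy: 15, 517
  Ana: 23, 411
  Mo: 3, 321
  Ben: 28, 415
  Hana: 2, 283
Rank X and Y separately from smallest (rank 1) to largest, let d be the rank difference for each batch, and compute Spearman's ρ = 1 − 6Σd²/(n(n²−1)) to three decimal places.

Ranks of variable 1: 3, 4, 2, 5, 1
Ranks of variable 2: 5, 3, 2, 4, 1
d = r₁ − r₂: -2, 1, 0, 1, 0
d²: 4, 1, 0, 1, 0; Σd² = 6
ρ = 1 − 6·6/(5·24) = 1 − 36/120 = 0.700

0.700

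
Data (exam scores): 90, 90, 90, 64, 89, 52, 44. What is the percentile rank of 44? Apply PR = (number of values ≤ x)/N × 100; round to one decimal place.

N = 7.
Strictly below 44: 0. Equal to 44: 1.
PR = 1/7 × 100 = 14.3

14.3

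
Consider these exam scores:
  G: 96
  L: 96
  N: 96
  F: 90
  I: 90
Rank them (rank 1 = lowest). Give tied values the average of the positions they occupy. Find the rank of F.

1.5

Sorted (ascending): 90, 90, 96, 96, 96
The 2 values of 90 occupy positions 1–2 → average rank (1+2)/2 = 1.5.
The 3 values of 96 occupy positions 3–5 → average rank 4.
F has value 90 → rank 1.5.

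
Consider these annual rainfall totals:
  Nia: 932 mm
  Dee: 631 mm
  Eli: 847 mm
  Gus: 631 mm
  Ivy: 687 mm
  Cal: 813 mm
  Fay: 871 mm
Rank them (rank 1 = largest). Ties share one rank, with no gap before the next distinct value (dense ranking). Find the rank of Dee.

Sorted (descending): 932, 871, 847, 813, 687, 631, 631
The 2 values of 631 share dense rank 6.
Remaining distinct values take the next consecutive integers.
Dee has value 631 mm → rank 6.

6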